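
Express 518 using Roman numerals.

Convert 518 to Roman numerals:
  518 contains 1×500 (D)
  18 contains 1×10 (X)
  8 contains 1×5 (V)
  3 contains 3×1 (III)

DXVIII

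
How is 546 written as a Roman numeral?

Convert 546 to Roman numerals:
  546 contains 1×500 (D)
  46 contains 1×40 (XL)
  6 contains 1×5 (V)
  1 contains 1×1 (I)

DXLVI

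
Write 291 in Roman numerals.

Convert 291 to Roman numerals:
  291 contains 2×100 (CC)
  91 contains 1×90 (XC)
  1 contains 1×1 (I)

CCXCI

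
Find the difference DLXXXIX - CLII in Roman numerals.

DLXXXIX = 589
CLII = 152
589 - 152 = 437

CDXXXVII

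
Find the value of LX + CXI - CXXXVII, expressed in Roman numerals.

LX = 60, CXI = 111, CXXXVII = 137
60 + 111 = 171
171 - 137 = 34

XXXIV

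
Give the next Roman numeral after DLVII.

DLVII = 557, so the next integer is 557 + 1 = 558

DLVIII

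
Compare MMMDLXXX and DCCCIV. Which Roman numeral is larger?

MMMDLXXX = 3580
DCCCIV = 804
3580 is larger

MMMDLXXX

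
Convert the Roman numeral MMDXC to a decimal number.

MMDXC: M=1000, M=1000, D=500, XC=90
1000 + 1000 + 500 + 90 = 2590

2590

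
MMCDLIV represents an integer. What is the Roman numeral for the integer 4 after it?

MMCDLIV = 2454
2454 + 4 = 2458

MMCDLVIII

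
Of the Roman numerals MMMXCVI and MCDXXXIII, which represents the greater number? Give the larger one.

MMMXCVI = 3096
MCDXXXIII = 1433
3096 is larger

MMMXCVI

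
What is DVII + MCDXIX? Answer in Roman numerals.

DVII = 507
MCDXIX = 1419
507 + 1419 = 1926

MCMXXVI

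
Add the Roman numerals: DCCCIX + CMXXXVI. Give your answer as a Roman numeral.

DCCCIX = 809
CMXXXVI = 936
809 + 936 = 1745

MDCCXLV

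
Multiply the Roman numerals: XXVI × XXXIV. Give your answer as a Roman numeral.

XXVI = 26
XXXIV = 34
26 × 34 = 884

DCCCLXXXIV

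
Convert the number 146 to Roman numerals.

Convert 146 to Roman numerals:
  146 contains 1×100 (C)
  46 contains 1×40 (XL)
  6 contains 1×5 (V)
  1 contains 1×1 (I)

CXLVI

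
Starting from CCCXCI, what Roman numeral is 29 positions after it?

CCCXCI = 391
391 + 29 = 420

CDXX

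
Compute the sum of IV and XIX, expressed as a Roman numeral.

IV = 4
XIX = 19
4 + 19 = 23

XXIII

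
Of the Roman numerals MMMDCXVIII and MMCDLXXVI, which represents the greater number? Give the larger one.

MMMDCXVIII = 3618
MMCDLXXVI = 2476
3618 is larger

MMMDCXVIII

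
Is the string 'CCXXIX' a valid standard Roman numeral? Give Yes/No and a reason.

'CCXXIX': Check the rules: uses only the symbols I, V, X, L, C, D, M; no symbol is repeated more than three times in a row; V, L and D each appear at most once; the only place a smaller symbol precedes a larger one is the allowed subtractive pair IX, the symbol right after such a pair (if any) is smaller than the pair's first symbol, and otherwise the values never increase from left to right. Value: C (100) + C (100) + X (10) + X (10) + IX (9) = 229. So it is a valid standard Roman numeral.

Yes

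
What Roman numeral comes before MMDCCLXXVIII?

MMDCCLXXVIII = 2778, so the previous integer is 2778 - 1 = 2777

MMDCCLXXVII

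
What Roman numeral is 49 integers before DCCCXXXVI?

DCCCXXXVI = 836
836 - 49 = 787

DCCLXXXVII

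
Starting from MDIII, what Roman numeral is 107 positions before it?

MDIII = 1503
1503 - 107 = 1396

MCCCXCVI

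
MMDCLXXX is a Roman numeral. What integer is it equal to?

MMDCLXXX: M=1000, M=1000, D=500, C=100, L=50, X=10, X=10, X=10
1000 + 1000 + 500 + 100 + 50 + 10 + 10 + 10 = 2680

2680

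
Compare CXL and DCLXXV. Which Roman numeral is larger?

CXL = 140
DCLXXV = 675
675 is larger

DCLXXV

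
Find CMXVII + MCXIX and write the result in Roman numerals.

CMXVII = 917
MCXIX = 1119
917 + 1119 = 2036

MMXXXVI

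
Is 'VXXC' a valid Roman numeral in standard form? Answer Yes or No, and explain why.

'VXXC': Invalid subtractive combination: VX

No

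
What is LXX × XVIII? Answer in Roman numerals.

LXX = 70
XVIII = 18
70 × 18 = 1260

MCCLX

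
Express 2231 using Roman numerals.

Convert 2231 to Roman numerals:
  2231 contains 2×1000 (MM)
  231 contains 2×100 (CC)
  31 contains 3×10 (XXX)
  1 contains 1×1 (I)

MMCCXXXI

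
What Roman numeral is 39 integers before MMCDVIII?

MMCDVIII = 2408
2408 - 39 = 2369

MMCCCLXIX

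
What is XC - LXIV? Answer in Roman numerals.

XC = 90
LXIV = 64
90 - 64 = 26

XXVI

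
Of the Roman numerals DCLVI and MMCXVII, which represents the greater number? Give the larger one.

DCLVI = 656
MMCXVII = 2117
2117 is larger

MMCXVII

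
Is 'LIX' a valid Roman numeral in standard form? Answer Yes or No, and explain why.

'LIX': Check the rules: uses only the symbols I, V, X, L, C, D, M; no symbol is repeated more than three times in a row; V, L and D each appear at most once; the only place a smaller symbol precedes a larger one is the allowed subtractive pair IX, the symbol right after such a pair (if any) is smaller than the pair's first symbol, and otherwise the values never increase from left to right. Value: L (50) + IX (9) = 59. So it is a valid standard Roman numeral.

Yes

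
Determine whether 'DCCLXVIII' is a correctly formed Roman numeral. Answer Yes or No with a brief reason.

'DCCLXVIII': Check the rules: uses only the symbols I, V, X, L, C, D, M; no symbol is repeated more than three times in a row; V, L and D each appear at most once; no smaller symbol precedes a larger one (values never increase from left to right). Value: D (500) + C (100) + C (100) + L (50) + X (10) + V (5) + I (1) + I (1) + I (1) = 768. So it is a valid standard Roman numeral.

Yes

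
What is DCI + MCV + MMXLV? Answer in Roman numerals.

DCI = 601, MCV = 1105, MMXLV = 2045
601 + 1105 = 1706
1706 + 2045 = 3751

MMMDCCLI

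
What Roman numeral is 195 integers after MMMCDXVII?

MMMCDXVII = 3417
3417 + 195 = 3612

MMMDCXII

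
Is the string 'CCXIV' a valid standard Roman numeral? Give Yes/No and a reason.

'CCXIV': Check the rules: uses only the symbols I, V, X, L, C, D, M; no symbol is repeated more than three times in a row; V, L and D each appear at most once; the only place a smaller symbol precedes a larger one is the allowed subtractive pair IV, the symbol right after such a pair (if any) is smaller than the pair's first symbol, and otherwise the values never increase from left to right. Value: C (100) + C (100) + X (10) + IV (4) = 214. So it is a valid standard Roman numeral.

Yes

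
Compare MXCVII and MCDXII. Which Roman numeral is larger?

MXCVII = 1097
MCDXII = 1412
1412 is larger

MCDXII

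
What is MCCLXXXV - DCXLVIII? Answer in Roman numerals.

MCCLXXXV = 1285
DCXLVIII = 648
1285 - 648 = 637

DCXXXVII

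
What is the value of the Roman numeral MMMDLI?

MMMDLI: M=1000, M=1000, M=1000, D=500, L=50, I=1
1000 + 1000 + 1000 + 500 + 50 + 1 = 3551

3551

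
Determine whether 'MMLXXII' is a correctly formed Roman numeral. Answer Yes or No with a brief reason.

'MMLXXII': Check the rules: uses only the symbols I, V, X, L, C, D, M; no symbol is repeated more than three times in a row; V, L and D each appear at most once; no smaller symbol precedes a larger one (values never increase from left to right). Value: M (1000) + M (1000) + L (50) + X (10) + X (10) + I (1) + I (1) = 2072. So it is a valid standard Roman numeral.

Yes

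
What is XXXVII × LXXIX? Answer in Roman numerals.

XXXVII = 37
LXXIX = 79
37 × 79 = 2923

MMCMXXIII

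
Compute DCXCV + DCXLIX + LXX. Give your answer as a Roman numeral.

DCXCV = 695, DCXLIX = 649, LXX = 70
695 + 649 = 1344
1344 + 70 = 1414

MCDXIV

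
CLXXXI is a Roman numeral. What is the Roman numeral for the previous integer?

CLXXXI = 181, so the previous integer is 181 - 1 = 180

CLXXX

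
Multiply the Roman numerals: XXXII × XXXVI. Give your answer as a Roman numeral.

XXXII = 32
XXXVI = 36
32 × 36 = 1152

MCLII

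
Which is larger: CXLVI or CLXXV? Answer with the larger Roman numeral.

CXLVI = 146
CLXXV = 175
175 is larger

CLXXV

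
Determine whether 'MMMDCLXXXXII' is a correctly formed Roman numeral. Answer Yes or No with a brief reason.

'MMMDCLXXXXII': More than 3 consecutive X's

No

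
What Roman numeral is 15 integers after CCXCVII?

CCXCVII = 297
297 + 15 = 312

CCCXII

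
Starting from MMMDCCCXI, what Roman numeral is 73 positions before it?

MMMDCCCXI = 3811
3811 - 73 = 3738

MMMDCCXXXVIII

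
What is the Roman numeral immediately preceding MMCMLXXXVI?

MMCMLXXXVI = 2986; previous is 2985

MMCMLXXXV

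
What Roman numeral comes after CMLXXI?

CMLXXI = 971; next is 972

CMLXXII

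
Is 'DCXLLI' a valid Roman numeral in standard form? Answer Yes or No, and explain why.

'DCXLLI': L should not appear more than once

No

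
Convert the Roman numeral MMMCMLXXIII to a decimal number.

MMMCMLXXIII: M=1000, M=1000, M=1000, CM=900, L=50, X=10, X=10, I=1, I=1, I=1
1000 + 1000 + 1000 + 900 + 50 + 10 + 10 + 1 + 1 + 1 = 3973

3973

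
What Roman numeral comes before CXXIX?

CXXIX = 129; previous is 128

CXXVIII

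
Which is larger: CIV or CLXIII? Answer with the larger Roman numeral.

CIV = 104
CLXIII = 163
163 is larger

CLXIII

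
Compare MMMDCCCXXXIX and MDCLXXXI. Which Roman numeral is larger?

MMMDCCCXXXIX = 3839
MDCLXXXI = 1681
3839 is larger

MMMDCCCXXXIX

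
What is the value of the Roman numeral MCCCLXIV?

MCCCLXIV: M=1000, C=100, C=100, C=100, L=50, X=10, IV=4
1000 + 100 + 100 + 100 + 50 + 10 + 4 = 1364

1364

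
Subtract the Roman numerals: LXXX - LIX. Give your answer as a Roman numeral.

LXXX = 80
LIX = 59
80 - 59 = 21

XXI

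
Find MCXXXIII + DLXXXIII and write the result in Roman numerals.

MCXXXIII = 1133
DLXXXIII = 583
1133 + 583 = 1716

MDCCXVI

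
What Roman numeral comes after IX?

IX = 9; next is 10

X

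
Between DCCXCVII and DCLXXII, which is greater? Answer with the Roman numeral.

DCCXCVII = 797
DCLXXII = 672
797 is larger

DCCXCVII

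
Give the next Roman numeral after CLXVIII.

CLXVIII = 168, so the next integer is 168 + 1 = 169

CLXIX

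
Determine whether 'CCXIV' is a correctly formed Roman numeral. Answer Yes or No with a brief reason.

'CCXIV': Check the rules: uses only the symbols I, V, X, L, C, D, M; no symbol is repeated more than three times in a row; V, L and D each appear at most once; the only place a smaller symbol precedes a larger one is the allowed subtractive pair IV, the symbol right after such a pair (if any) is smaller than the pair's first symbol, and otherwise the values never increase from left to right. Value: C (100) + C (100) + X (10) + IV (4) = 214. So it is a valid standard Roman numeral.

Yes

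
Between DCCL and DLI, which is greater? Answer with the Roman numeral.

DCCL = 750
DLI = 551
750 is larger

DCCL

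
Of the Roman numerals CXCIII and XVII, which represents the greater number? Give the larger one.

CXCIII = 193
XVII = 17
193 is larger

CXCIII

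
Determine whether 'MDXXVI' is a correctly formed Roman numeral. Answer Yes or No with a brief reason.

'MDXXVI': Check the rules: uses only the symbols I, V, X, L, C, D, M; no symbol is repeated more than three times in a row; V, L and D each appear at most once; no smaller symbol precedes a larger one (values never increase from left to right). Value: M (1000) + D (500) + X (10) + X (10) + V (5) + I (1) = 1526. So it is a valid standard Roman numeral.

Yes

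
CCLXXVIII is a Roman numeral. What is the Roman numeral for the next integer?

CCLXXVIII = 278, so the next integer is 278 + 1 = 279

CCLXXIX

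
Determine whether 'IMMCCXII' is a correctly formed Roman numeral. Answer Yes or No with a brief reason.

'IMMCCXII': Invalid subtractive combination: IM

No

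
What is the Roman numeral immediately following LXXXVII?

LXXXVII = 87; next is 88

LXXXVIII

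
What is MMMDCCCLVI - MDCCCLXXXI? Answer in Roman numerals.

MMMDCCCLVI = 3856
MDCCCLXXXI = 1881
3856 - 1881 = 1975

MCMLXXV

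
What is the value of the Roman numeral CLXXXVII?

CLXXXVII: C=100, L=50, X=10, X=10, X=10, V=5, I=1, I=1
100 + 50 + 10 + 10 + 10 + 5 + 1 + 1 = 187

187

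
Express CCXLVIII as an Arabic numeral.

CCXLVIII: C=100, C=100, XL=40, V=5, I=1, I=1, I=1
100 + 100 + 40 + 5 + 1 + 1 + 1 = 248

248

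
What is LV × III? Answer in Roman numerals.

LV = 55
III = 3
55 × 3 = 165

CLXV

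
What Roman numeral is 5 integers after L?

L = 50
50 + 5 = 55

LV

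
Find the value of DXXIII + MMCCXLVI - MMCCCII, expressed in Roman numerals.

DXXIII = 523, MMCCXLVI = 2246, MMCCCII = 2302
523 + 2246 = 2769
2769 - 2302 = 467

CDLXVII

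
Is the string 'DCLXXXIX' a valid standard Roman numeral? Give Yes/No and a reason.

'DCLXXXIX': Check the rules: uses only the symbols I, V, X, L, C, D, M; no symbol is repeated more than three times in a row; V, L and D each appear at most once; the only place a smaller symbol precedes a larger one is the allowed subtractive pair IX, the symbol right after such a pair (if any) is smaller than the pair's first symbol, and otherwise the values never increase from left to right. Value: D (500) + C (100) + L (50) + X (10) + X (10) + X (10) + IX (9) = 689. So it is a valid standard Roman numeral.

Yes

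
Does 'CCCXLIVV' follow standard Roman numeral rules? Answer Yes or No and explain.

'CCCXLIVV': V should not appear more than once

No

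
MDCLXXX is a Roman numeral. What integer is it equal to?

MDCLXXX: M=1000, D=500, C=100, L=50, X=10, X=10, X=10
1000 + 500 + 100 + 50 + 10 + 10 + 10 = 1680

1680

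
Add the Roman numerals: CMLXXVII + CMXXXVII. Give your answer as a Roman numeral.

CMLXXVII = 977
CMXXXVII = 937
977 + 937 = 1914

MCMXIV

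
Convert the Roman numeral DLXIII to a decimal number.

DLXIII: D=500, L=50, X=10, I=1, I=1, I=1
500 + 50 + 10 + 1 + 1 + 1 = 563

563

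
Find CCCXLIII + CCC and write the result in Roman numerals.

CCCXLIII = 343
CCC = 300
343 + 300 = 643

DCXLIII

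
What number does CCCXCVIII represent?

CCCXCVIII: C=100, C=100, C=100, XC=90, V=5, I=1, I=1, I=1
100 + 100 + 100 + 90 + 5 + 1 + 1 + 1 = 398

398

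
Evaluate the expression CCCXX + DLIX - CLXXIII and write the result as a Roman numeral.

CCCXX = 320, DLIX = 559, CLXXIII = 173
320 + 559 = 879
879 - 173 = 706

DCCVI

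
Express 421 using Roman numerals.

Convert 421 to Roman numerals:
  421 contains 1×400 (CD)
  21 contains 2×10 (XX)
  1 contains 1×1 (I)

CDXXI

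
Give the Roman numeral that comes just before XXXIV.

XXXIV = 34, so the previous integer is 34 - 1 = 33

XXXIII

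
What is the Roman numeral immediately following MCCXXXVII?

MCCXXXVII = 1237, so the next integer is 1237 + 1 = 1238

MCCXXXVIII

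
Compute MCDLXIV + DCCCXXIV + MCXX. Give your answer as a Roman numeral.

MCDLXIV = 1464, DCCCXXIV = 824, MCXX = 1120
1464 + 824 = 2288
2288 + 1120 = 3408

MMMCDVIII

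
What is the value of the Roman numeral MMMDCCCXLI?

MMMDCCCXLI: M=1000, M=1000, M=1000, D=500, C=100, C=100, C=100, XL=40, I=1
1000 + 1000 + 1000 + 500 + 100 + 100 + 100 + 40 + 1 = 3841

3841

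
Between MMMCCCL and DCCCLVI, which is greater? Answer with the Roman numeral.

MMMCCCL = 3350
DCCCLVI = 856
3350 is larger

MMMCCCL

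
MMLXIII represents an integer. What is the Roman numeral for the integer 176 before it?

MMLXIII = 2063
2063 - 176 = 1887

MDCCCLXXXVII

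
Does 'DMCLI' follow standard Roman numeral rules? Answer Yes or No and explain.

'DMCLI': Invalid subtractive combination: DM

No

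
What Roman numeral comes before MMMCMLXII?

MMMCMLXII = 3962; previous is 3961

MMMCMLXI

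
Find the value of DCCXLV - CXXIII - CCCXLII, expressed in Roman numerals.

DCCXLV = 745, CXXIII = 123, CCCXLII = 342
745 - 123 = 622
622 - 342 = 280

CCLXXX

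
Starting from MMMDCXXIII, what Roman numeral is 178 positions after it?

MMMDCXXIII = 3623
3623 + 178 = 3801

MMMDCCCI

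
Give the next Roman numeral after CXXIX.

CXXIX = 129, so the next integer is 129 + 1 = 130

CXXX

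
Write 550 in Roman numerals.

Convert 550 to Roman numerals:
  550 contains 1×500 (D)
  50 contains 1×50 (L)

DL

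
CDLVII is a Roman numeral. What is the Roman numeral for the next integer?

CDLVII = 457, so the next integer is 457 + 1 = 458

CDLVIII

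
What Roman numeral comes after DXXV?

DXXV = 525; next is 526

DXXVI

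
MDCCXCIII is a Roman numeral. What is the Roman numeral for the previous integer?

MDCCXCIII = 1793, so the previous integer is 1793 - 1 = 1792

MDCCXCII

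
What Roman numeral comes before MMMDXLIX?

MMMDXLIX = 3549; previous is 3548

MMMDXLVIII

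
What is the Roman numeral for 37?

Convert 37 to Roman numerals:
  37 contains 3×10 (XXX)
  7 contains 1×5 (V)
  2 contains 2×1 (II)

XXXVII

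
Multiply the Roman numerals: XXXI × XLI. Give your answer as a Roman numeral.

XXXI = 31
XLI = 41
31 × 41 = 1271

MCCLXXI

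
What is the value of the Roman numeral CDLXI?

CDLXI: CD=400, L=50, X=10, I=1
400 + 50 + 10 + 1 = 461

461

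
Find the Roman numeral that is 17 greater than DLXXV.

DLXXV = 575
575 + 17 = 592

DXCII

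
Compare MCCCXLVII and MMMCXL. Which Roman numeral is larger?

MCCCXLVII = 1347
MMMCXL = 3140
3140 is larger

MMMCXL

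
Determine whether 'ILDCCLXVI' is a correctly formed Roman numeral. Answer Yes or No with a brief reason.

'ILDCCLXVI': L should not appear more than once

No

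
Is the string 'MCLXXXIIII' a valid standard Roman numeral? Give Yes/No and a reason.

'MCLXXXIIII': More than 3 consecutive I's

No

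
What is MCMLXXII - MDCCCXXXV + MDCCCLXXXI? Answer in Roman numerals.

MCMLXXII = 1972, MDCCCXXXV = 1835, MDCCCLXXXI = 1881
1972 - 1835 = 137
137 + 1881 = 2018

MMXVIII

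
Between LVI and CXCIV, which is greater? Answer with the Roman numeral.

LVI = 56
CXCIV = 194
194 is larger

CXCIV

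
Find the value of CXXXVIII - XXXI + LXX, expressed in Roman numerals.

CXXXVIII = 138, XXXI = 31, LXX = 70
138 - 31 = 107
107 + 70 = 177

CLXXVII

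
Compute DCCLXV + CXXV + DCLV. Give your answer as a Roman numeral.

DCCLXV = 765, CXXV = 125, DCLV = 655
765 + 125 = 890
890 + 655 = 1545

MDXLV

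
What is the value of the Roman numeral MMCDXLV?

MMCDXLV: M=1000, M=1000, CD=400, XL=40, V=5
1000 + 1000 + 400 + 40 + 5 = 2445

2445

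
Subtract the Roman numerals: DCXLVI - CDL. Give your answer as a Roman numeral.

DCXLVI = 646
CDL = 450
646 - 450 = 196

CXCVI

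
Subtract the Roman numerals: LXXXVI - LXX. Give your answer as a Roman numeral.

LXXXVI = 86
LXX = 70
86 - 70 = 16

XVI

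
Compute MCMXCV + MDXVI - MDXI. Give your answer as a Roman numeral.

MCMXCV = 1995, MDXVI = 1516, MDXI = 1511
1995 + 1516 = 3511
3511 - 1511 = 2000

MM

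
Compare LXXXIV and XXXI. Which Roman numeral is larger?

LXXXIV = 84
XXXI = 31
84 is larger

LXXXIV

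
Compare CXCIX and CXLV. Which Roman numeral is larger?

CXCIX = 199
CXLV = 145
199 is larger

CXCIX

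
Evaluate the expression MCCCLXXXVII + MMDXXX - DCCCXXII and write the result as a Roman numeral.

MCCCLXXXVII = 1387, MMDXXX = 2530, DCCCXXII = 822
1387 + 2530 = 3917
3917 - 822 = 3095

MMMXCV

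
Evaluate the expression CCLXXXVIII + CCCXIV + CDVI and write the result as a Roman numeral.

CCLXXXVIII = 288, CCCXIV = 314, CDVI = 406
288 + 314 = 602
602 + 406 = 1008

MVIII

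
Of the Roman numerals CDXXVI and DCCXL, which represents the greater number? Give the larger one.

CDXXVI = 426
DCCXL = 740
740 is larger

DCCXL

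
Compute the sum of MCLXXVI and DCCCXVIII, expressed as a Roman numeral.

MCLXXVI = 1176
DCCCXVIII = 818
1176 + 818 = 1994

MCMXCIV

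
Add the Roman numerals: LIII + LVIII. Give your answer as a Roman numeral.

LIII = 53
LVIII = 58
53 + 58 = 111

CXI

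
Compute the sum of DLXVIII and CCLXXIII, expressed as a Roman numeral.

DLXVIII = 568
CCLXXIII = 273
568 + 273 = 841

DCCCXLI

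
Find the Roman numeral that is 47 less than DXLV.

DXLV = 545
545 - 47 = 498

CDXCVIII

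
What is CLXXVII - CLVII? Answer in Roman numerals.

CLXXVII = 177
CLVII = 157
177 - 157 = 20

XX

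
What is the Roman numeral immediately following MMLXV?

MMLXV = 2065; next is 2066

MMLXVI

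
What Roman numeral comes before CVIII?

CVIII = 108; previous is 107

CVII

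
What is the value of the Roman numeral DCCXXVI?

DCCXXVI: D=500, C=100, C=100, X=10, X=10, V=5, I=1
500 + 100 + 100 + 10 + 10 + 5 + 1 = 726

726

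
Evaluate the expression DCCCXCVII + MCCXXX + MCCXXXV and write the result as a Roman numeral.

DCCCXCVII = 897, MCCXXX = 1230, MCCXXXV = 1235
897 + 1230 = 2127
2127 + 1235 = 3362

MMMCCCLXII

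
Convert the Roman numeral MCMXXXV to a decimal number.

MCMXXXV: M=1000, CM=900, X=10, X=10, X=10, V=5
1000 + 900 + 10 + 10 + 10 + 5 = 1935

1935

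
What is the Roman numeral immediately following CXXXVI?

CXXXVI = 136, so the next integer is 136 + 1 = 137

CXXXVII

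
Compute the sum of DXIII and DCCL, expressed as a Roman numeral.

DXIII = 513
DCCL = 750
513 + 750 = 1263

MCCLXIII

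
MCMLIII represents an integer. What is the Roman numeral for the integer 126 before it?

MCMLIII = 1953
1953 - 126 = 1827

MDCCCXXVII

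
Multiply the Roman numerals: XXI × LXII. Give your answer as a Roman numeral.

XXI = 21
LXII = 62
21 × 62 = 1302

MCCCII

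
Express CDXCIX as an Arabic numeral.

CDXCIX: CD=400, XC=90, IX=9
400 + 90 + 9 = 499

499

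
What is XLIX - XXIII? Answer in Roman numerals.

XLIX = 49
XXIII = 23
49 - 23 = 26

XXVI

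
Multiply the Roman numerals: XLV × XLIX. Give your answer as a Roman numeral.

XLV = 45
XLIX = 49
45 × 49 = 2205

MMCCV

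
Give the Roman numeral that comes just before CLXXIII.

CLXXIII = 173; previous is 172

CLXXII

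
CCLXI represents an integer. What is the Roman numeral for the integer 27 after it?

CCLXI = 261
261 + 27 = 288

CCLXXXVIII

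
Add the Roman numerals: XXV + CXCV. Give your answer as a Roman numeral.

XXV = 25
CXCV = 195
25 + 195 = 220

CCXX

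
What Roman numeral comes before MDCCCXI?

MDCCCXI = 1811, so the previous integer is 1811 - 1 = 1810

MDCCCX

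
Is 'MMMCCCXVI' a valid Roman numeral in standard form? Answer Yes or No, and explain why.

'MMMCCCXVI': Check the rules: uses only the symbols I, V, X, L, C, D, M; no symbol is repeated more than three times in a row; V, L and D each appear at most once; no smaller symbol precedes a larger one (values never increase from left to right). Value: M (1000) + M (1000) + M (1000) + C (100) + C (100) + C (100) + X (10) + V (5) + I (1) = 3316. So it is a valid standard Roman numeral.

Yes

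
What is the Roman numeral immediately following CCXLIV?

CCXLIV = 244, so the next integer is 244 + 1 = 245

CCXLV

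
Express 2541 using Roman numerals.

Convert 2541 to Roman numerals:
  2541 contains 2×1000 (MM)
  541 contains 1×500 (D)
  41 contains 1×40 (XL)
  1 contains 1×1 (I)

MMDXLI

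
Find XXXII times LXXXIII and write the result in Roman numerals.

XXXII = 32
LXXXIII = 83
32 × 83 = 2656

MMDCLVI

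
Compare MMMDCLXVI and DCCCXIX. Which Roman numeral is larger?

MMMDCLXVI = 3666
DCCCXIX = 819
3666 is larger

MMMDCLXVI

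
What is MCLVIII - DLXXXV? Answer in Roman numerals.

MCLVIII = 1158
DLXXXV = 585
1158 - 585 = 573

DLXXIII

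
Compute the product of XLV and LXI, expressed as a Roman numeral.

XLV = 45
LXI = 61
45 × 61 = 2745

MMDCCXLV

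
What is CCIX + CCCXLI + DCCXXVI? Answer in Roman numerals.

CCIX = 209, CCCXLI = 341, DCCXXVI = 726
209 + 341 = 550
550 + 726 = 1276

MCCLXXVI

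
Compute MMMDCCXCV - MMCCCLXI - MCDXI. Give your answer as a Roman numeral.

MMMDCCXCV = 3795, MMCCCLXI = 2361, MCDXI = 1411
3795 - 2361 = 1434
1434 - 1411 = 23

XXIII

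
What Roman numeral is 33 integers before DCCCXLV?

DCCCXLV = 845
845 - 33 = 812

DCCCXII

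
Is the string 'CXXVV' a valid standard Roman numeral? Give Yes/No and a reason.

'CXXVV': V should not appear more than once

No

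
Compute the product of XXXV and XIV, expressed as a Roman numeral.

XXXV = 35
XIV = 14
35 × 14 = 490

CDXC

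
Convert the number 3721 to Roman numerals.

Convert 3721 to Roman numerals:
  3721 contains 3×1000 (MMM)
  721 contains 1×500 (D)
  221 contains 2×100 (CC)
  21 contains 2×10 (XX)
  1 contains 1×1 (I)

MMMDCCXXI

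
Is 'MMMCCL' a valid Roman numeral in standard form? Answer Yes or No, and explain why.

'MMMCCL': Check the rules: uses only the symbols I, V, X, L, C, D, M; no symbol is repeated more than three times in a row; V, L and D each appear at most once; no smaller symbol precedes a larger one (values never increase from left to right). Value: M (1000) + M (1000) + M (1000) + C (100) + C (100) + L (50) = 3250. So it is a valid standard Roman numeral.

Yes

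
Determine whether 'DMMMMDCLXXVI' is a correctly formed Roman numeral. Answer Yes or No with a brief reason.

'DMMMMDCLXXVI': More than 3 consecutive M's

No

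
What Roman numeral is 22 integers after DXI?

DXI = 511
511 + 22 = 533

DXXXIII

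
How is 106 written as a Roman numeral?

Convert 106 to Roman numerals:
  106 contains 1×100 (C)
  6 contains 1×5 (V)
  1 contains 1×1 (I)

CVI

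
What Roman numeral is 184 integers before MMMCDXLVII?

MMMCDXLVII = 3447
3447 - 184 = 3263

MMMCCLXIII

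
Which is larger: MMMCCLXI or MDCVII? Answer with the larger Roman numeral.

MMMCCLXI = 3261
MDCVII = 1607
3261 is larger

MMMCCLXI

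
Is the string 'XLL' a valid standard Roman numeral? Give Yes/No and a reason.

'XLL': L should not appear more than once

No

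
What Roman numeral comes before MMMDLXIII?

MMMDLXIII = 3563; previous is 3562

MMMDLXII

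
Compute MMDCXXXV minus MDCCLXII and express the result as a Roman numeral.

MMDCXXXV = 2635
MDCCLXII = 1762
2635 - 1762 = 873

DCCCLXXIII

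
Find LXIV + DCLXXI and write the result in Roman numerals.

LXIV = 64
DCLXXI = 671
64 + 671 = 735

DCCXXXV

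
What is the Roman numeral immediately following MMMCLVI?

MMMCLVI = 3156; next is 3157

MMMCLVII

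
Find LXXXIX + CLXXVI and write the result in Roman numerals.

LXXXIX = 89
CLXXVI = 176
89 + 176 = 265

CCLXV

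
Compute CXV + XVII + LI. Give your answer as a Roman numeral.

CXV = 115, XVII = 17, LI = 51
115 + 17 = 132
132 + 51 = 183

CLXXXIII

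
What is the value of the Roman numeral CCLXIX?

CCLXIX: C=100, C=100, L=50, X=10, IX=9
100 + 100 + 50 + 10 + 9 = 269

269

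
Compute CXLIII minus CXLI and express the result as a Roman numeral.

CXLIII = 143
CXLI = 141
143 - 141 = 2

II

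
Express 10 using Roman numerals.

Convert 10 to Roman numerals:
  10 contains 1×10 (X)

X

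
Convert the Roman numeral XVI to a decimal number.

XVI: X=10, V=5, I=1
10 + 5 + 1 = 16

16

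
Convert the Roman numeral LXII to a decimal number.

LXII: L=50, X=10, I=1, I=1
50 + 10 + 1 + 1 = 62

62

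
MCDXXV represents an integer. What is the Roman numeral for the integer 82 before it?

MCDXXV = 1425
1425 - 82 = 1343

MCCCXLIII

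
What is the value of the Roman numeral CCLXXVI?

CCLXXVI: C=100, C=100, L=50, X=10, X=10, V=5, I=1
100 + 100 + 50 + 10 + 10 + 5 + 1 = 276

276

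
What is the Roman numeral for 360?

Convert 360 to Roman numerals:
  360 contains 3×100 (CCC)
  60 contains 1×50 (L)
  10 contains 1×10 (X)

CCCLX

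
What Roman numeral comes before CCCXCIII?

CCCXCIII = 393; previous is 392

CCCXCII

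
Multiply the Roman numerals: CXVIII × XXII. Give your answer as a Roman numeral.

CXVIII = 118
XXII = 22
118 × 22 = 2596

MMDXCVI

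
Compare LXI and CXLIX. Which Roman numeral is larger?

LXI = 61
CXLIX = 149
149 is larger

CXLIX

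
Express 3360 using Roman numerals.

Convert 3360 to Roman numerals:
  3360 contains 3×1000 (MMM)
  360 contains 3×100 (CCC)
  60 contains 1×50 (L)
  10 contains 1×10 (X)

MMMCCCLX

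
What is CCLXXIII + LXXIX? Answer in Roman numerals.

CCLXXIII = 273
LXXIX = 79
273 + 79 = 352

CCCLII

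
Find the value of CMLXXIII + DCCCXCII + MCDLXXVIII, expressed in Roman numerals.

CMLXXIII = 973, DCCCXCII = 892, MCDLXXVIII = 1478
973 + 892 = 1865
1865 + 1478 = 3343

MMMCCCXLIII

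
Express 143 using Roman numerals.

Convert 143 to Roman numerals:
  143 contains 1×100 (C)
  43 contains 1×40 (XL)
  3 contains 3×1 (III)

CXLIII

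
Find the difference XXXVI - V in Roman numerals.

XXXVI = 36
V = 5
36 - 5 = 31

XXXI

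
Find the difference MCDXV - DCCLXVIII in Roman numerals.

MCDXV = 1415
DCCLXVIII = 768
1415 - 768 = 647

DCXLVII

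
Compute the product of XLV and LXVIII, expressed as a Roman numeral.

XLV = 45
LXVIII = 68
45 × 68 = 3060

MMMLX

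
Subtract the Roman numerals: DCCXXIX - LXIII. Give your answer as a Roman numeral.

DCCXXIX = 729
LXIII = 63
729 - 63 = 666

DCLXVI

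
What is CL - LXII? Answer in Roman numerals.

CL = 150
LXII = 62
150 - 62 = 88

LXXXVIII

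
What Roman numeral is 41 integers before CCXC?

CCXC = 290
290 - 41 = 249

CCXLIX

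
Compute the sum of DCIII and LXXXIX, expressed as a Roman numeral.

DCIII = 603
LXXXIX = 89
603 + 89 = 692

DCXCII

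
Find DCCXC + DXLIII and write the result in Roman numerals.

DCCXC = 790
DXLIII = 543
790 + 543 = 1333

MCCCXXXIII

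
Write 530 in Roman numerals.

Convert 530 to Roman numerals:
  530 contains 1×500 (D)
  30 contains 3×10 (XXX)

DXXX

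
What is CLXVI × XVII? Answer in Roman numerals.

CLXVI = 166
XVII = 17
166 × 17 = 2822

MMDCCCXXII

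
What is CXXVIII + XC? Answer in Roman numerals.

CXXVIII = 128
XC = 90
128 + 90 = 218

CCXVIII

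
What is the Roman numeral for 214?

Convert 214 to Roman numerals:
  214 contains 2×100 (CC)
  14 contains 1×10 (X)
  4 contains 1×4 (IV)

CCXIV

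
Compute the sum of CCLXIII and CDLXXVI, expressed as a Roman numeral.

CCLXIII = 263
CDLXXVI = 476
263 + 476 = 739

DCCXXXIX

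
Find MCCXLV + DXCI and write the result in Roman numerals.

MCCXLV = 1245
DXCI = 591
1245 + 591 = 1836

MDCCCXXXVI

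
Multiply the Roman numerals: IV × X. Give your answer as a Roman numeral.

IV = 4
X = 10
4 × 10 = 40

XL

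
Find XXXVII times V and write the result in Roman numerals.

XXXVII = 37
V = 5
37 × 5 = 185

CLXXXV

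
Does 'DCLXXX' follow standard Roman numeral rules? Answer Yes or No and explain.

'DCLXXX': Check the rules: uses only the symbols I, V, X, L, C, D, M; no symbol is repeated more than three times in a row; V, L and D each appear at most once; no smaller symbol precedes a larger one (values never increase from left to right). Value: D (500) + C (100) + L (50) + X (10) + X (10) + X (10) = 680. So it is a valid standard Roman numeral.

Yes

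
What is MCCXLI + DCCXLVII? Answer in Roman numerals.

MCCXLI = 1241
DCCXLVII = 747
1241 + 747 = 1988

MCMLXXXVIII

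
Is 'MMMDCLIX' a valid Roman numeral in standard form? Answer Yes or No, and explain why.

'MMMDCLIX': Check the rules: uses only the symbols I, V, X, L, C, D, M; no symbol is repeated more than three times in a row; V, L and D each appear at most once; the only place a smaller symbol precedes a larger one is the allowed subtractive pair IX, the symbol right after such a pair (if any) is smaller than the pair's first symbol, and otherwise the values never increase from left to right. Value: M (1000) + M (1000) + M (1000) + D (500) + C (100) + L (50) + IX (9) = 3659. So it is a valid standard Roman numeral.

Yes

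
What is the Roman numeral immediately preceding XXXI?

XXXI = 31; previous is 30

XXX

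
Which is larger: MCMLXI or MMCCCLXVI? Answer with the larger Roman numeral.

MCMLXI = 1961
MMCCCLXVI = 2366
2366 is larger

MMCCCLXVI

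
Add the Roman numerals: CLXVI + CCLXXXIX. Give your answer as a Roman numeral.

CLXVI = 166
CCLXXXIX = 289
166 + 289 = 455

CDLV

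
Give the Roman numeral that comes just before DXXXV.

DXXXV = 535; previous is 534

DXXXIV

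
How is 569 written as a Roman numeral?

Convert 569 to Roman numerals:
  569 contains 1×500 (D)
  69 contains 1×50 (L)
  19 contains 1×10 (X)
  9 contains 1×9 (IX)

DLXIX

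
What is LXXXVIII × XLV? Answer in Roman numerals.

LXXXVIII = 88
XLV = 45
88 × 45 = 3960

MMMCMLX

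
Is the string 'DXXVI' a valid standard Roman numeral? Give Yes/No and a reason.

'DXXVI': Check the rules: uses only the symbols I, V, X, L, C, D, M; no symbol is repeated more than three times in a row; V, L and D each appear at most once; no smaller symbol precedes a larger one (values never increase from left to right). Value: D (500) + X (10) + X (10) + V (5) + I (1) = 526. So it is a valid standard Roman numeral.

Yes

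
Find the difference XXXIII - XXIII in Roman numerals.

XXXIII = 33
XXIII = 23
33 - 23 = 10

X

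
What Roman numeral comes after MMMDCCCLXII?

MMMDCCCLXII = 3862; next is 3863

MMMDCCCLXIII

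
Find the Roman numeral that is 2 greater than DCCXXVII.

DCCXXVII = 727
727 + 2 = 729

DCCXXIX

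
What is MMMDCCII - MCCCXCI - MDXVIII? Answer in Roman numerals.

MMMDCCII = 3702, MCCCXCI = 1391, MDXVIII = 1518
3702 - 1391 = 2311
2311 - 1518 = 793

DCCXCIII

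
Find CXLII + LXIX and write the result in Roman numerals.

CXLII = 142
LXIX = 69
142 + 69 = 211

CCXI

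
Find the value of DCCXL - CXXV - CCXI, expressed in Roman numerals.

DCCXL = 740, CXXV = 125, CCXI = 211
740 - 125 = 615
615 - 211 = 404

CDIV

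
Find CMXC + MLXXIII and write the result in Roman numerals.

CMXC = 990
MLXXIII = 1073
990 + 1073 = 2063

MMLXIII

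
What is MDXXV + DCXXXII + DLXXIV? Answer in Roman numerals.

MDXXV = 1525, DCXXXII = 632, DLXXIV = 574
1525 + 632 = 2157
2157 + 574 = 2731

MMDCCXXXI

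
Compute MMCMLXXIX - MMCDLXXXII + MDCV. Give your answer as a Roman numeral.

MMCMLXXIX = 2979, MMCDLXXXII = 2482, MDCV = 1605
2979 - 2482 = 497
497 + 1605 = 2102

MMCII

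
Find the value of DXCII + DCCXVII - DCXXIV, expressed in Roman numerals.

DXCII = 592, DCCXVII = 717, DCXXIV = 624
592 + 717 = 1309
1309 - 624 = 685

DCLXXXV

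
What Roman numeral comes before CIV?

CIV = 104; previous is 103

CIII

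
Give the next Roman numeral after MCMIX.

MCMIX = 1909; next is 1910

MCMX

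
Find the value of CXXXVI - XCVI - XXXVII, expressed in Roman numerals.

CXXXVI = 136, XCVI = 96, XXXVII = 37
136 - 96 = 40
40 - 37 = 3

III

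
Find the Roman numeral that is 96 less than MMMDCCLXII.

MMMDCCLXII = 3762
3762 - 96 = 3666

MMMDCLXVI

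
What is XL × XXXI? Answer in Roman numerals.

XL = 40
XXXI = 31
40 × 31 = 1240

MCCXL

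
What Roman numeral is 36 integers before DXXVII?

DXXVII = 527
527 - 36 = 491

CDXCI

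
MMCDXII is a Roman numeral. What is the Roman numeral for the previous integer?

MMCDXII = 2412, so the previous integer is 2412 - 1 = 2411

MMCDXI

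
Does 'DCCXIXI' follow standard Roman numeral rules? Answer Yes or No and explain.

'DCCXIXI': I cannot come right after the subtractive pair IX: once I is subtracted in IX, the next symbol must be smaller than I

No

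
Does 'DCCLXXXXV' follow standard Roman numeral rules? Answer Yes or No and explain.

'DCCLXXXXV': More than 3 consecutive X's

No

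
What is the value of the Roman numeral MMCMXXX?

MMCMXXX: M=1000, M=1000, CM=900, X=10, X=10, X=10
1000 + 1000 + 900 + 10 + 10 + 10 = 2930

2930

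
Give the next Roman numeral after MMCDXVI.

MMCDXVI = 2416, so the next integer is 2416 + 1 = 2417

MMCDXVII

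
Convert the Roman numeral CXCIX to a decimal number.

CXCIX: C=100, XC=90, IX=9
100 + 90 + 9 = 199

199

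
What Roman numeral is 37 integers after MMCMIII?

MMCMIII = 2903
2903 + 37 = 2940

MMCMXL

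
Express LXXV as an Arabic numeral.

LXXV: L=50, X=10, X=10, V=5
50 + 10 + 10 + 5 = 75

75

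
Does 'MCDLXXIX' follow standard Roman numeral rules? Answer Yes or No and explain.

'MCDLXXIX': Check the rules: uses only the symbols I, V, X, L, C, D, M; no symbol is repeated more than three times in a row; V, L and D each appear at most once; the only places a smaller symbol precedes a larger one are the allowed subtractive pairs CD, IX, the symbol right after such a pair (if any) is smaller than the pair's first symbol, and otherwise the values never increase from left to right. Value: M (1000) + CD (400) + L (50) + X (10) + X (10) + IX (9) = 1479. So it is a valid standard Roman numeral.

Yes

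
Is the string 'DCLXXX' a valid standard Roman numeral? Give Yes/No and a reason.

'DCLXXX': Check the rules: uses only the symbols I, V, X, L, C, D, M; no symbol is repeated more than three times in a row; V, L and D each appear at most once; no smaller symbol precedes a larger one (values never increase from left to right). Value: D (500) + C (100) + L (50) + X (10) + X (10) + X (10) = 680. So it is a valid standard Roman numeral.

Yes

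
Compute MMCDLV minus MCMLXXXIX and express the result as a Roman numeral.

MMCDLV = 2455
MCMLXXXIX = 1989
2455 - 1989 = 466

CDLXVI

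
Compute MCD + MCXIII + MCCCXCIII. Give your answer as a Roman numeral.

MCD = 1400, MCXIII = 1113, MCCCXCIII = 1393
1400 + 1113 = 2513
2513 + 1393 = 3906

MMMCMVI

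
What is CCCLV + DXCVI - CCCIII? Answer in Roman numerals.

CCCLV = 355, DXCVI = 596, CCCIII = 303
355 + 596 = 951
951 - 303 = 648

DCXLVIII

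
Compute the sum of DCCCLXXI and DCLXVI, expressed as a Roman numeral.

DCCCLXXI = 871
DCLXVI = 666
871 + 666 = 1537

MDXXXVII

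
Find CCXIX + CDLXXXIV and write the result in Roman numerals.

CCXIX = 219
CDLXXXIV = 484
219 + 484 = 703

DCCIII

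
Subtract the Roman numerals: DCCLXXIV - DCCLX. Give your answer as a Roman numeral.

DCCLXXIV = 774
DCCLX = 760
774 - 760 = 14

XIV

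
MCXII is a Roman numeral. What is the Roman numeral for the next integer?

MCXII = 1112; next is 1113

MCXIII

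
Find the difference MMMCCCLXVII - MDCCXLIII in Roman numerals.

MMMCCCLXVII = 3367
MDCCXLIII = 1743
3367 - 1743 = 1624

MDCXXIV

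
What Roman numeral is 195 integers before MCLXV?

MCLXV = 1165
1165 - 195 = 970

CMLXX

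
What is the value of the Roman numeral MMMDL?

MMMDL: M=1000, M=1000, M=1000, D=500, L=50
1000 + 1000 + 1000 + 500 + 50 = 3550

3550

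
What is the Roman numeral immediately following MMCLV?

MMCLV = 2155, so the next integer is 2155 + 1 = 2156

MMCLVI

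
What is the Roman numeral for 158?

Convert 158 to Roman numerals:
  158 contains 1×100 (C)
  58 contains 1×50 (L)
  8 contains 1×5 (V)
  3 contains 3×1 (III)

CLVIII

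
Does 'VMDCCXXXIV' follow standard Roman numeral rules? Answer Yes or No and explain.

'VMDCCXXXIV': V should not appear more than once

No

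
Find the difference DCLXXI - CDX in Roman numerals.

DCLXXI = 671
CDX = 410
671 - 410 = 261

CCLXI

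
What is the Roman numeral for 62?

Convert 62 to Roman numerals:
  62 contains 1×50 (L)
  12 contains 1×10 (X)
  2 contains 2×1 (II)

LXII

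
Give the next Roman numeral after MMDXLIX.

MMDXLIX = 2549, so the next integer is 2549 + 1 = 2550

MMDL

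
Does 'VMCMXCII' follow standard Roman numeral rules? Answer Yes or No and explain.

'VMCMXCII': Invalid subtractive combination: VM

No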